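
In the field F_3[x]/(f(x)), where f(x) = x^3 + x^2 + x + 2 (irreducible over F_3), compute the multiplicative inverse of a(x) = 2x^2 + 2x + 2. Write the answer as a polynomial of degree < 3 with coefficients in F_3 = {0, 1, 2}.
a(x)^(-1) ≡ 2x (mod f(x))

Since f is irreducible over F_3, F_3[x]/(f) is a field and a(x) ≠ 0 has an inverse. Apply the extended Euclidean algorithm to f(x) and a(x) in F_3[x]: f(x) = (2x)·a(x) + (2). The last nonzero remainder is the constant 2 = gcd(f, a) in F_3. Back-substituting through the division chain expresses 2 = s(x)·a(x) + t(x)·f(x) with s(x) ≡ x (mod f), so (x)·a(x) ≡ 2 (mod f). Multiplying by 2^(-1) ≡ 2 in F_3 gives a(x)^(-1) ≡ 2·(x) ≡ 2x (mod f). Check: (2x^2 + 2x + 2)·(2x) = x^3 + x^2 + x ≡ 1 (mod x^3 + x^2 + x + 2).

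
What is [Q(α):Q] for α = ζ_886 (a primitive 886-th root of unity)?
[Q(α):Q] = 442

The minimal polynomial of ζ_886 over Q is the 886-th cyclotomic polynomial Φ_886(x), which is irreducible over Q and has degree φ(886) = 442. Hence [Q(α):Q] = φ(886) = 442.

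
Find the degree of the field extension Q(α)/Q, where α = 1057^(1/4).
[Q(α):Q] = 4

α is a root of x^4 - 1057. By Eisenstein's criterion at the prime p = 7 (which divides the constant term 1057 but p^2 = 49 does not, since 1057 is squarefree), x^4 - 1057 is irreducible over Q. Hence [Q(α):Q] = 4.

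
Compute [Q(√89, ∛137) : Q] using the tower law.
[Q(√89, ∛137) : Q] = 6

Let L = Q(√89, ∛137). Since Q(√89) ⊂ L and [Q(√89):Q] = 2, the tower law gives 2 | [L:Q]. Likewise Q(∛137) ⊂ L with [Q(∛137):Q] = 3 (because 137 is not a perfect cube), so 3 | [L:Q]. As gcd(2,3) = 1, [L:Q] is divisible by 6. Conversely L is generated over Q by √89 and ∛137, so [L:Q] ≤ 2·3 = 6. Therefore [Q(√89, ∛137) : Q] = 6.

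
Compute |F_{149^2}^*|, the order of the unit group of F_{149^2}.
|F_{149^2}^*| = 22200

F_{149^2} has 149^2 = 22201 elements; its multiplicative group consists of all nonzero elements, so |F_{149^2}^*| = 22201 - 1 = 22200. (It is cyclic since any finite subgroup of the multiplicative group of a field is cyclic.)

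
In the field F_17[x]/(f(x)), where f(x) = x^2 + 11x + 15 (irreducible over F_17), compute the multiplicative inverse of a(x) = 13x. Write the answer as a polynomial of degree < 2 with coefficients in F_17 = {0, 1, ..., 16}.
a(x)^(-1) ≡ 2x + 5 (mod f(x))

Since f is irreducible over F_17, F_17[x]/(f) is a field and a(x) ≠ 0 has an inverse. Apply the extended Euclidean algorithm to f(x) and a(x) in F_17[x]: f(x) = (4x + 10)·a(x) + (15). The last nonzero remainder is the constant 15 = gcd(f, a) in F_17. Back-substituting through the division chain expresses 15 = s(x)·a(x) + t(x)·f(x) with s(x) ≡ 13x + 7 (mod f), so (13x + 7)·a(x) ≡ 15 (mod f). Multiplying by 15^(-1) ≡ 8 in F_17 gives a(x)^(-1) ≡ 8·(13x + 7) ≡ 2x + 5 (mod f). Check: (13x)·(2x + 5) = 9x^2 + 14x ≡ 1 (mod x^2 + 11x + 15).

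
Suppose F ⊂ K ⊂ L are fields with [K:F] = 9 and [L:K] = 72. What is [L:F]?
[L:F] = 648

The tower law says that for any tower of field extensions F ⊂ K ⊂ L with finite degrees, [L:F] = [L:K] · [K:F]. Here this gives [L:F] = 72 · 9 = 648.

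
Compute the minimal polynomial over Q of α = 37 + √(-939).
m_α(x) = x^2 - 74x + 2308

From α - 37 = √(-939), squaring gives (α - 37)^2 = -939, i.e. α^2 - 74α + 1369 = -939, so α^2 - 74α + 2308 = 0. The discriminant of x^2 - 74x + 2308 is (-74)^2 - 4·(2308) = 5476 - 9232 = -3756, and 4·(-939) is not a perfect square in Q since -939 is squarefree and ≠ 1. Hence x^2 - 74x + 2308 is irreducible over Q and is the minimal polynomial of α.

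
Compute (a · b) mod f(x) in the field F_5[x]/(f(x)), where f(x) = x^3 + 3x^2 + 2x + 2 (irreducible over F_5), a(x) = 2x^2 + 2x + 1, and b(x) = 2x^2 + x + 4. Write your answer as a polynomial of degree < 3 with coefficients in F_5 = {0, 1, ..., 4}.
a · b ≡ 2x^2 + 3x + 1 (mod f(x))

Multiply in F_5[x]: a(x)·b(x) = (2x^2 + 2x + 1)·(2x^2 + x + 4) = 4x^4 + x^3 + 2x^2 + 4x + 4. This has degree ≥ 3, so divide by f(x) over F_5: 4x^4 + x^3 + 2x^2 + 4x + 4 = (4x + 4)·(x^3 + 3x^2 + 2x + 2) + (2x^2 + 3x + 1). Hence a·b ≡ 2x^2 + 3x + 1 (mod f). (F_5[x]/(f) is a field with 5^3 = 125 elements since f is irreducible of degree 3.)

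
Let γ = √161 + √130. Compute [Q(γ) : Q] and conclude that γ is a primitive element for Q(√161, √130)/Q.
[Q(γ) : Q] = 4 (equivalently, Q(γ) = Q(√161, √130))

Obviously Q(γ) ⊆ Q(√161, √130), and [Q(√161, √130):Q] = 4 (since 161, 130 are distinct squarefree integers > 1 with 20930 not a perfect square). To show equality we compute the minimal polynomial of γ. From γ = √161 + √130: γ^2 = 161 + 2√(20930) + 130 = 291 + 2√(20930), so γ^2 - 291 = 2√(20930); squaring, (γ^2 - 291)^2 = 4·20930, i.e. γ^4 - 582γ^2 + 84681 - 83720 = 0, i.e. γ^4 - 582γ^2 + 961 = 0. So γ is a root of x^4 - 582x^2 + 961. This polynomial is irreducible over Q: it has no rational root (each ±√161 ± √130 is irrational), and any factorization into two quadratics over Q would force √(20930) ∈ Q (pairing opposite roots) or √161, √130 ∈ Q (other pairings), all impossible. Hence [Q(γ):Q] = 4 = [Q(√161, √130):Q], so Q(γ) = Q(√161, √130).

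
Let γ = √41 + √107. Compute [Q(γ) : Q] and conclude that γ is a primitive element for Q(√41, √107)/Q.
[Q(γ) : Q] = 4 (equivalently, Q(γ) = Q(√41, √107))

Obviously Q(γ) ⊆ Q(√41, √107), and [Q(√41, √107):Q] = 4 (since 41, 107 are distinct squarefree integers > 1 with 4387 not a perfect square). To show equality we compute the minimal polynomial of γ. From γ = √41 + √107: γ^2 = 41 + 2√(4387) + 107 = 148 + 2√(4387), so γ^2 - 148 = 2√(4387); squaring, (γ^2 - 148)^2 = 4·4387, i.e. γ^4 - 296γ^2 + 21904 - 17548 = 0, i.e. γ^4 - 296γ^2 + 4356 = 0. So γ is a root of x^4 - 296x^2 + 4356. This polynomial is irreducible over Q: it has no rational root (each ±√41 ± √107 is irrational), and any factorization into two quadratics over Q would force √(4387) ∈ Q (pairing opposite roots) or √41, √107 ∈ Q (other pairings), all impossible. Hence [Q(γ):Q] = 4 = [Q(√41, √107):Q], so Q(γ) = Q(√41, √107).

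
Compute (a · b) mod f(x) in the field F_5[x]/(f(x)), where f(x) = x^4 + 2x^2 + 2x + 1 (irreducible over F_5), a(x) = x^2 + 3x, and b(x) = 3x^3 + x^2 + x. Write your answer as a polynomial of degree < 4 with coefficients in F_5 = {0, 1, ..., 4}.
a · b ≡ 3x^3 + 2x^2 + 2x (mod f(x))

Multiply in F_5[x]: a(x)·b(x) = (x^2 + 3x)·(3x^3 + x^2 + x) = 3x^5 + 4x^3 + 3x^2. This has degree ≥ 4, so divide by f(x) over F_5: 3x^5 + 4x^3 + 3x^2 = (3x)·(x^4 + 2x^2 + 2x + 1) + (3x^3 + 2x^2 + 2x). Hence a·b ≡ 3x^3 + 2x^2 + 2x (mod f). (F_5[x]/(f) is a field with 5^4 = 625 elements since f is irreducible of degree 4.)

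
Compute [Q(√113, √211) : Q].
[Q(√113, √211) : Q] = 4

[Q(√113):Q] = 2 (min poly x^2 - 113, irreducible since 113 is squarefree > 1). For the top step, suppose √211 ∈ Q(√113), say √211 = c + d√113 with c, d ∈ Q. Squaring: 211 = c^2 + 113d^2 + 2cd√113. Since √113 ∉ Q this forces 2cd = 0. If d = 0 then √211 = c ∈ Q, contradicting 211 squarefree > 1. If c = 0 then 211 = 113d^2, so 113·211 = (113d)^2 is a perfect square in Q — but 113·211 = 23843 is not a perfect square (since 113 and 211 are distinct squarefree integers). Contradiction. Hence √211 ∉ Q(√113), so x^2 - 211 stays irreducible over Q(√113) and [Q(√113, √211) : Q(√113)] = 2. By the tower law, [Q(√113, √211) : Q] = 2 · 2 = 4.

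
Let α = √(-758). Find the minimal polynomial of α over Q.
m_α(x) = x^2 + 758

α satisfies α^2 + 758 = 0, so x^2 + 758 annihilates α. Since d = -758 is squarefree and ≠ 1, it is not a perfect square in Q, so x^2 + 758 has no rational root and is therefore irreducible over Q (a degree-2 polynomial over a field is irreducible iff it has no root). Hence m_α(x) = x^2 + 758.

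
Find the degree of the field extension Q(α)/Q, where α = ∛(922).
[Q(α):Q] = 3

The minimal polynomial of α is x^3 - 922, irreducible over Q since 922 is not a perfect cube (so x^3 - 922 has no rational root). Hence [Q(α):Q] = deg(m_α) = 3.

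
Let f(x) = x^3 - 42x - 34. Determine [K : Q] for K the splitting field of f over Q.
[K : Q] = 6

By the rational root test, any rational root of the monic integer polynomial f(x) = x^3 - 42x - 34 must be an integer dividing the constant term -34, i.e. one of ±{1, 2, 17, 34}. Evaluating: f(1) = -75, f(-1) = 7, f(2) = -110, f(-2) = 42, f(17) = 4165, f(-17) = -4233, f(34) = 37842, f(-34) = -37910; none is 0, so f has no rational root and is therefore irreducible over Q (a cubic with no linear factor over a field is irreducible). For an irreducible cubic, the Galois group is A_3 or S_3 according as the discriminant disc(f) = -4a^3 - 27b^2 = -4·(-42)^3 - 27·(-34)^2 = 265140 is or is not a square in Q. Here disc(f) = 265140 is not a perfect square in Q, so the Galois group of f over Q is not contained in A_3 and must be all of S_3. The splitting field has degree |S_3| = 6 over Q, so [K : Q] = 6.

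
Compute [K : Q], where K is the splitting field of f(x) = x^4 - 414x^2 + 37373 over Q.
[K : Q] = 4

Solving the quadratic in x^2: x^2 = (414 ± √(414^2 - 4·37373))/2 = (414 ± √21904)/2 = (414 ± 148)/2, giving x^2 = 133 or x^2 = 281. So f(x) = (x^2 - 133)(x^2 - 281) and the roots of f are ±√133, ±√281. Hence the splitting field is K = Q(√133, √281). Since 133 and 281 are distinct squarefree integers > 1, their product 37373 is not a perfect square, so √281 ∉ Q(√133). By the tower law [K:Q] = [Q(√133,√281):Q(√133)] · [Q(√133):Q] = 2 · 2 = 4.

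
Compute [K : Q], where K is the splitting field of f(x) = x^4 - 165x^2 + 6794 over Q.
[K : Q] = 4

Solving the quadratic in x^2: x^2 = (165 ± √(165^2 - 4·6794))/2 = (165 ± √49)/2 = (165 ± 7)/2, giving x^2 = 79 or x^2 = 86. So f(x) = (x^2 - 79)(x^2 - 86) and the roots of f are ±√79, ±√86. Hence the splitting field is K = Q(√79, √86). Since 79 and 86 are distinct squarefree integers > 1, their product 6794 is not a perfect square, so √86 ∉ Q(√79). By the tower law [K:Q] = [Q(√79,√86):Q(√79)] · [Q(√79):Q] = 2 · 2 = 4.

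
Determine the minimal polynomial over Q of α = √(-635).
m_α(x) = x^2 + 635

α satisfies α^2 + 635 = 0, so x^2 + 635 annihilates α. Since d = -635 is squarefree and ≠ 1, it is not a perfect square in Q, so x^2 + 635 has no rational root and is therefore irreducible over Q (a degree-2 polynomial over a field is irreducible iff it has no root). Hence m_α(x) = x^2 + 635.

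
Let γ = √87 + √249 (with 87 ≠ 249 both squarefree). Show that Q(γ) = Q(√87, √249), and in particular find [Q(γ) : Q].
[Q(γ) : Q] = 4 (equivalently, Q(γ) = Q(√87, √249))

Obviously Q(γ) ⊆ Q(√87, √249), and [Q(√87, √249):Q] = 4 (since 87, 249 are distinct squarefree integers > 1 with 21663 not a perfect square). To show equality we compute the minimal polynomial of γ. From γ = √87 + √249: γ^2 = 87 + 2√(21663) + 249 = 336 + 2√(21663), so γ^2 - 336 = 2√(21663); squaring, (γ^2 - 336)^2 = 4·21663, i.e. γ^4 - 672γ^2 + 112896 - 86652 = 0, i.e. γ^4 - 672γ^2 + 26244 = 0. So γ is a root of x^4 - 672x^2 + 26244. This polynomial is irreducible over Q: it has no rational root (each ±√87 ± √249 is irrational), and any factorization into two quadratics over Q would force √(21663) ∈ Q (pairing opposite roots) or √87, √249 ∈ Q (other pairings), all impossible. Hence [Q(γ):Q] = 4 = [Q(√87, √249):Q], so Q(γ) = Q(√87, √249).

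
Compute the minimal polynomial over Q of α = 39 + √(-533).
m_α(x) = x^2 - 78x + 2054

From α - 39 = √(-533), squaring gives (α - 39)^2 = -533, i.e. α^2 - 78α + 1521 = -533, so α^2 - 78α + 2054 = 0. The discriminant of x^2 - 78x + 2054 is (-78)^2 - 4·(2054) = 6084 - 8216 = -2132, and 4·(-533) is not a perfect square in Q since -533 is squarefree and ≠ 1. Hence x^2 - 78x + 2054 is irreducible over Q and is the minimal polynomial of α.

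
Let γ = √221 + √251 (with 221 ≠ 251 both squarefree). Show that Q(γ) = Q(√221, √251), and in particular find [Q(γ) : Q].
[Q(γ) : Q] = 4 (equivalently, Q(γ) = Q(√221, √251))

Obviously Q(γ) ⊆ Q(√221, √251), and [Q(√221, √251):Q] = 4 (since 221, 251 are distinct squarefree integers > 1 with 55471 not a perfect square). To show equality we compute the minimal polynomial of γ. From γ = √221 + √251: γ^2 = 221 + 2√(55471) + 251 = 472 + 2√(55471), so γ^2 - 472 = 2√(55471); squaring, (γ^2 - 472)^2 = 4·55471, i.e. γ^4 - 944γ^2 + 222784 - 221884 = 0, i.e. γ^4 - 944γ^2 + 900 = 0. So γ is a root of x^4 - 944x^2 + 900. This polynomial is irreducible over Q: it has no rational root (each ±√221 ± √251 is irrational), and any factorization into two quadratics over Q would force √(55471) ∈ Q (pairing opposite roots) or √221, √251 ∈ Q (other pairings), all impossible. Hence [Q(γ):Q] = 4 = [Q(√221, √251):Q], so Q(γ) = Q(√221, √251).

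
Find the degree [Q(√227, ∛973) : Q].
[Q(√227, ∛973) : Q] = 6

Let L = Q(√227, ∛973). Since Q(√227) ⊂ L and [Q(√227):Q] = 2, the tower law gives 2 | [L:Q]. Likewise Q(∛973) ⊂ L with [Q(∛973):Q] = 3 (because 973 is not a perfect cube), so 3 | [L:Q]. As gcd(2,3) = 1, [L:Q] is divisible by 6. Conversely L is generated over Q by √227 and ∛973, so [L:Q] ≤ 2·3 = 6. Therefore [Q(√227, ∛973) : Q] = 6.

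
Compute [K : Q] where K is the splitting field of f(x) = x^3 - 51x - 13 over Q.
[K : Q] = 6

By the rational root test, any rational root of the monic integer polynomial f(x) = x^3 - 51x - 13 must be an integer dividing the constant term -13, i.e. one of ±{1, 13}. Evaluating: f(1) = -63, f(-1) = 37, f(13) = 1521, f(-13) = -1547; none is 0, so f has no rational root and is therefore irreducible over Q (a cubic with no linear factor over a field is irreducible). For an irreducible cubic, the Galois group is A_3 or S_3 according as the discriminant disc(f) = -4a^3 - 27b^2 = -4·(-51)^3 - 27·(-13)^2 = 526041 is or is not a square in Q. Here disc(f) = 526041 is not a perfect square in Q, so the Galois group of f over Q is not contained in A_3 and must be all of S_3. The splitting field has degree |S_3| = 6 over Q, so [K : Q] = 6.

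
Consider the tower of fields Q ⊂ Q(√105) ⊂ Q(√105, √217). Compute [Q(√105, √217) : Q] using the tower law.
[Q(√105, √217) : Q] = 4

[Q(√105):Q] = 2 (min poly x^2 - 105, irreducible since 105 is squarefree > 1). For the top step, suppose √217 ∈ Q(√105), say √217 = c + d√105 with c, d ∈ Q. Squaring: 217 = c^2 + 105d^2 + 2cd√105. Since √105 ∉ Q this forces 2cd = 0. If d = 0 then √217 = c ∈ Q, contradicting 217 squarefree > 1. If c = 0 then 217 = 105d^2, so 105·217 = (105d)^2 is a perfect square in Q — but 105·217 = 22785 is not a perfect square (since 105 and 217 are distinct squarefree integers). Contradiction. Hence √217 ∉ Q(√105), so x^2 - 217 stays irreducible over Q(√105) and [Q(√105, √217) : Q(√105)] = 2. By the tower law, [Q(√105, √217) : Q] = 2 · 2 = 4.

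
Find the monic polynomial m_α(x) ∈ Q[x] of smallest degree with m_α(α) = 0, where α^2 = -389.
m_α(x) = x^2 + 389

α satisfies α^2 + 389 = 0, so x^2 + 389 annihilates α. Since d = -389 is squarefree and ≠ 1, it is not a perfect square in Q, so x^2 + 389 has no rational root and is therefore irreducible over Q (a degree-2 polynomial over a field is irreducible iff it has no root). Hence m_α(x) = x^2 + 389.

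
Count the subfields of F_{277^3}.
F_{277^3} has 2 subfields

The subfields of F_{p^n} are exactly the fields F_{p^d} for d | n (each is the fixed field of the unique index-d subgroup of Gal(F_{p^n}/F_p) ≅ Z/nZ). The divisors of n = 3 are {1, 3}, giving 2 subfields: F_{277^1}, F_{277^3}.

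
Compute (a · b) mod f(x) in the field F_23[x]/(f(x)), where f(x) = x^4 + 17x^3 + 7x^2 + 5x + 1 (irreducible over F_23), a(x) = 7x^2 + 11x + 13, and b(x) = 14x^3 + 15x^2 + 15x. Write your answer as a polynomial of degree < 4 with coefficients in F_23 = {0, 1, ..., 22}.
a · b ≡ 18x^3 + 13x^2 + 2x + 4 (mod f(x))

Multiply in F_23[x]: a(x)·b(x) = (7x^2 + 11x + 13)·(14x^3 + 15x^2 + 15x) = 6x^5 + 6x^4 + 15x^3 + 15x^2 + 11x. This has degree ≥ 4, so divide by f(x) over F_23: 6x^5 + 6x^4 + 15x^3 + 15x^2 + 11x = (6x + 19)·(x^4 + 17x^3 + 7x^2 + 5x + 1) + (18x^3 + 13x^2 + 2x + 4). Hence a·b ≡ 18x^3 + 13x^2 + 2x + 4 (mod f). (F_23[x]/(f) is a field with 23^4 = 279841 elements since f is irreducible of degree 4.)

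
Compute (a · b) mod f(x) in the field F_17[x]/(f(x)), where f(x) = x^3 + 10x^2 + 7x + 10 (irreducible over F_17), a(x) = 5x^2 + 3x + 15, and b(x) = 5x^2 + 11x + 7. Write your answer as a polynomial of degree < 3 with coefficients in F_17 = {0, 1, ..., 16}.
a · b ≡ 6x + 1 (mod f(x))

Multiply in F_17[x]: a(x)·b(x) = (5x^2 + 3x + 15)·(5x^2 + 11x + 7) = 8x^4 + 2x^3 + 7x^2 + 16x + 3. This has degree ≥ 3, so divide by f(x) over F_17: 8x^4 + 2x^3 + 7x^2 + 16x + 3 = (8x + 7)·(x^3 + 10x^2 + 7x + 10) + (6x + 1). Hence a·b ≡ 6x + 1 (mod f). (F_17[x]/(f) is a field with 17^3 = 4913 elements since f is irreducible of degree 3.)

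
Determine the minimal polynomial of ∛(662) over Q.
m_α(x) = x^3 - 662

α satisfies α^3 = 662, so x^3 - 662 annihilates α. By the rational root test, a rational root p/q (in lowest terms) of x^3 - 662 would satisfy p^3 = 662 q^3, forcing q = 1 and p^3 = 662; but 662 is not a perfect cube, contradiction. A monic cubic over Q with no rational root is irreducible (any nontrivial factorization would include a linear factor). Hence x^3 - 662 is the minimal polynomial of α, and in particular [Q(α):Q] = 3.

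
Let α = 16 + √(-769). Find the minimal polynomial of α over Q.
m_α(x) = x^2 - 32x + 1025

From α - 16 = √(-769), squaring gives (α - 16)^2 = -769, i.e. α^2 - 32α + 256 = -769, so α^2 - 32α + 1025 = 0. The discriminant of x^2 - 32x + 1025 is (-32)^2 - 4·(1025) = 1024 - 4100 = -3076, and 4·(-769) is not a perfect square in Q since -769 is squarefree and ≠ 1. Hence x^2 - 32x + 1025 is irreducible over Q and is the minimal polynomial of α.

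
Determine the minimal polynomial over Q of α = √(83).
m_α(x) = x^2 - 83

α satisfies α^2 - 83 = 0, so x^2 - 83 annihilates α. Since d = 83 is squarefree and ≠ 1, it is not a perfect square in Q, so x^2 - 83 has no rational root and is therefore irreducible over Q (a degree-2 polynomial over a field is irreducible iff it has no root). Hence m_α(x) = x^2 - 83.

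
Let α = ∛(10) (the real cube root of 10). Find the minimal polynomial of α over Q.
m_α(x) = x^3 - 10

α satisfies α^3 = 10, so x^3 - 10 annihilates α. By the rational root test, a rational root p/q (in lowest terms) of x^3 - 10 would satisfy p^3 = 10 q^3, forcing q = 1 and p^3 = 10; but 10 is not a perfect cube, contradiction. A monic cubic over Q with no rational root is irreducible (any nontrivial factorization would include a linear factor). Hence x^3 - 10 is the minimal polynomial of α, and in particular [Q(α):Q] = 3.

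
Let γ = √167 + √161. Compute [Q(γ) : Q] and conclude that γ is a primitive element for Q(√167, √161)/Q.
[Q(γ) : Q] = 4 (equivalently, Q(γ) = Q(√167, √161))

Obviously Q(γ) ⊆ Q(√167, √161), and [Q(√167, √161):Q] = 4 (since 167, 161 are distinct squarefree integers > 1 with 26887 not a perfect square). To show equality we compute the minimal polynomial of γ. From γ = √167 + √161: γ^2 = 167 + 2√(26887) + 161 = 328 + 2√(26887), so γ^2 - 328 = 2√(26887); squaring, (γ^2 - 328)^2 = 4·26887, i.e. γ^4 - 656γ^2 + 107584 - 107548 = 0, i.e. γ^4 - 656γ^2 + 36 = 0. So γ is a root of x^4 - 656x^2 + 36. This polynomial is irreducible over Q: it has no rational root (each ±√167 ± √161 is irrational), and any factorization into two quadratics over Q would force √(26887) ∈ Q (pairing opposite roots) or √167, √161 ∈ Q (other pairings), all impossible. Hence [Q(γ):Q] = 4 = [Q(√167, √161):Q], so Q(γ) = Q(√167, √161).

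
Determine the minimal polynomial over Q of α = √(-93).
m_α(x) = x^2 + 93

α satisfies α^2 + 93 = 0, so x^2 + 93 annihilates α. Since d = -93 is squarefree and ≠ 1, it is not a perfect square in Q, so x^2 + 93 has no rational root and is therefore irreducible over Q (a degree-2 polynomial over a field is irreducible iff it has no root). Hence m_α(x) = x^2 + 93.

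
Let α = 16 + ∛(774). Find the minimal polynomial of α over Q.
m_α(x) = x^3 - 48x^2 + 768x - 4870

Set β = α - 16 = ∛(774), so β^3 = 774. Then (α - 16)^3 - 774 = 0, i.e. α is a root of g(x) = (x - 16)^3 - 774 = x^3 - 48x^2 + 768x - 4870. Since g(x) = h(x - 16) where h(x) = x^3 - 774, and h is irreducible over Q (because 774 is not a perfect cube, so h has no rational root, and a monic cubic with no rational root is irreducible), g is also irreducible (irreducibility is preserved under the substitution x → x - 16). Hence m_α(x) = x^3 - 48x^2 + 768x - 4870.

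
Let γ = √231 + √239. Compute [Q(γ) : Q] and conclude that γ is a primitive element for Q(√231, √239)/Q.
[Q(γ) : Q] = 4 (equivalently, Q(γ) = Q(√231, √239))

Obviously Q(γ) ⊆ Q(√231, √239), and [Q(√231, √239):Q] = 4 (since 231, 239 are distinct squarefree integers > 1 with 55209 not a perfect square). To show equality we compute the minimal polynomial of γ. From γ = √231 + √239: γ^2 = 231 + 2√(55209) + 239 = 470 + 2√(55209), so γ^2 - 470 = 2√(55209); squaring, (γ^2 - 470)^2 = 4·55209, i.e. γ^4 - 940γ^2 + 220900 - 220836 = 0, i.e. γ^4 - 940γ^2 + 64 = 0. So γ is a root of x^4 - 940x^2 + 64. This polynomial is irreducible over Q: it has no rational root (each ±√231 ± √239 is irrational), and any factorization into two quadratics over Q would force √(55209) ∈ Q (pairing opposite roots) or √231, √239 ∈ Q (other pairings), all impossible. Hence [Q(γ):Q] = 4 = [Q(√231, √239):Q], so Q(γ) = Q(√231, √239).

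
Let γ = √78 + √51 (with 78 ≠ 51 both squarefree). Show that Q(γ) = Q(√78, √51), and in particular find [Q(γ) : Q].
[Q(γ) : Q] = 4 (equivalently, Q(γ) = Q(√78, √51))

Obviously Q(γ) ⊆ Q(√78, √51), and [Q(√78, √51):Q] = 4 (since 78, 51 are distinct squarefree integers > 1 with 3978 not a perfect square). To show equality we compute the minimal polynomial of γ. From γ = √78 + √51: γ^2 = 78 + 2√(3978) + 51 = 129 + 2√(3978), so γ^2 - 129 = 2√(3978); squaring, (γ^2 - 129)^2 = 4·3978, i.e. γ^4 - 258γ^2 + 16641 - 15912 = 0, i.e. γ^4 - 258γ^2 + 729 = 0. So γ is a root of x^4 - 258x^2 + 729. This polynomial is irreducible over Q: it has no rational root (each ±√78 ± √51 is irrational), and any factorization into two quadratics over Q would force √(3978) ∈ Q (pairing opposite roots) or √78, √51 ∈ Q (other pairings), all impossible. Hence [Q(γ):Q] = 4 = [Q(√78, √51):Q], so Q(γ) = Q(√78, √51).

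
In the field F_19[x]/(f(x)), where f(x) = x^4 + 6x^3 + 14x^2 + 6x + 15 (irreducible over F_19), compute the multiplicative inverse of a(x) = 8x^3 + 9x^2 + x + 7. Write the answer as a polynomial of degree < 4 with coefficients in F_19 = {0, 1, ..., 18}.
a(x)^(-1) ≡ 6x^3 + 2x^2 + 10x + 17 (mod f(x))

Since f is irreducible over F_19, F_19[x]/(f) is a field and a(x) ≠ 0 has an inverse. Apply the extended Euclidean algorithm to f(x) and a(x) in F_19[x]: f(x) = (12x + 11)·a(x) + (17x^2 + 6x + 14);  a(x) = (15x + 12)·(17x^2 + 6x + 14) + (4x + 10);  (17x^2 + 6x + 14) = (9x + 17)·(4x + 10) + (15). The last nonzero remainder is the constant 15 = gcd(f, a) in F_19. Back-substituting through the division chain expresses 15 = s(x)·a(x) + t(x)·f(x) with s(x) ≡ 14x^3 + 11x^2 + 17x + 8 (mod f), so (14x^3 + 11x^2 + 17x + 8)·a(x) ≡ 15 (mod f). Multiplying by 15^(-1) ≡ 14 in F_19 gives a(x)^(-1) ≡ 14·(14x^3 + 11x^2 + 17x + 8) ≡ 6x^3 + 2x^2 + 10x + 17 (mod f). Check: (8x^3 + 9x^2 + x + 7)·(6x^3 + 2x^2 + 10x + 17) = 10x^6 + 13x^5 + 9x^4 + 4x^3 + 6x^2 + 11x + 5 ≡ 1 (mod x^4 + 6x^3 + 14x^2 + 6x + 15).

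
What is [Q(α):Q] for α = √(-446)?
[Q(α):Q] = 2

[Q(α):Q] equals the degree of the minimal polynomial of α. Here α^2 = -446 and x^2 + 446 is irreducible (d = -446 is squarefree, ≠ 1, hence not a square), so deg(m_α) = 2. Thus [Q(α):Q] = 2.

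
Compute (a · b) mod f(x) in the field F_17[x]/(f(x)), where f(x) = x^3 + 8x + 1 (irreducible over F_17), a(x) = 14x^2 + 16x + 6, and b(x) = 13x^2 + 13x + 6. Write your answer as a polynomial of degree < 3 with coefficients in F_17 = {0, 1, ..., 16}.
a · b ≡ 2x^2 + 3 (mod f(x))

Multiply in F_17[x]: a(x)·b(x) = (14x^2 + 16x + 6)·(13x^2 + 13x + 6) = 12x^4 + 16x^3 + 13x^2 + 4x + 2. This has degree ≥ 3, so divide by f(x) over F_17: 12x^4 + 16x^3 + 13x^2 + 4x + 2 = (12x + 16)·(x^3 + 8x + 1) + (2x^2 + 3). Hence a·b ≡ 2x^2 + 3 (mod f). (F_17[x]/(f) is a field with 17^3 = 4913 elements since f is irreducible of degree 3.)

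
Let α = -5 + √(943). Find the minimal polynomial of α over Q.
m_α(x) = x^2 + 10x - 918

From α + 5 = √(943), squaring gives (α + 5)^2 = 943, i.e. α^2 + 10α + 25 = 943, so α^2 + 10α - 918 = 0. The discriminant of x^2 + 10x - 918 is (10)^2 - 4·(-918) = 100 + 3672 = 3772, and 4·(943) is not a perfect square in Q since 943 is squarefree and ≠ 1. Hence x^2 + 10x - 918 is irreducible over Q and is the minimal polynomial of α.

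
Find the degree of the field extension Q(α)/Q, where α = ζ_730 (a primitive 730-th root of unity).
[Q(α):Q] = 288

The minimal polynomial of ζ_730 over Q is the 730-th cyclotomic polynomial Φ_730(x), which is irreducible over Q and has degree φ(730) = 288. Hence [Q(α):Q] = φ(730) = 288.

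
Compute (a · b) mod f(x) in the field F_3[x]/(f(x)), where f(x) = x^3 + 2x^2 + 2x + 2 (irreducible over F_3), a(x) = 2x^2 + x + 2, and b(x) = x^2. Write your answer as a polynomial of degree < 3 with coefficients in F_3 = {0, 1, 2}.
a · b ≡ x^2 + 2x (mod f(x))

Multiply in F_3[x]: a(x)·b(x) = (2x^2 + x + 2)·(x^2) = 2x^4 + x^3 + 2x^2. This has degree ≥ 3, so divide by f(x) over F_3: 2x^4 + x^3 + 2x^2 = (2x)·(x^3 + 2x^2 + 2x + 2) + (x^2 + 2x). Hence a·b ≡ x^2 + 2x (mod f). (F_3[x]/(f) is a field with 3^3 = 27 elements since f is irreducible of degree 3.)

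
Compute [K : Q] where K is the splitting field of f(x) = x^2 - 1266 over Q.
[K : Q] = 2

f(x) = x^2 - 1266 factors as (x - √1266)(x + √1266). The splitting field is K = Q(√1266). Since 1266 is squarefree and > 1, it is not a perfect square, so x^2 - 1266 is irreducible over Q and [Q(√1266) : Q] = 2. Hence [K : Q] = 2.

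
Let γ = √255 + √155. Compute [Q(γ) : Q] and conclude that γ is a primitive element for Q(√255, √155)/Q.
[Q(γ) : Q] = 4 (equivalently, Q(γ) = Q(√255, √155))

Obviously Q(γ) ⊆ Q(√255, √155), and [Q(√255, √155):Q] = 4 (since 255, 155 are distinct squarefree integers > 1 with 39525 not a perfect square). To show equality we compute the minimal polynomial of γ. From γ = √255 + √155: γ^2 = 255 + 2√(39525) + 155 = 410 + 2√(39525), so γ^2 - 410 = 2√(39525); squaring, (γ^2 - 410)^2 = 4·39525, i.e. γ^4 - 820γ^2 + 168100 - 158100 = 0, i.e. γ^4 - 820γ^2 + 10000 = 0. So γ is a root of x^4 - 820x^2 + 10000. This polynomial is irreducible over Q: it has no rational root (each ±√255 ± √155 is irrational), and any factorization into two quadratics over Q would force √(39525) ∈ Q (pairing opposite roots) or √255, √155 ∈ Q (other pairings), all impossible. Hence [Q(γ):Q] = 4 = [Q(√255, √155):Q], so Q(γ) = Q(√255, √155).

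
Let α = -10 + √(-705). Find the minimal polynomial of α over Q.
m_α(x) = x^2 + 20x + 805

From α + 10 = √(-705), squaring gives (α + 10)^2 = -705, i.e. α^2 + 20α + 100 = -705, so α^2 + 20α + 805 = 0. The discriminant of x^2 + 20x + 805 is (20)^2 - 4·(805) = 400 - 3220 = -2820, and 4·(-705) is not a perfect square in Q since -705 is squarefree and ≠ 1. Hence x^2 + 20x + 805 is irreducible over Q and is the minimal polynomial of α.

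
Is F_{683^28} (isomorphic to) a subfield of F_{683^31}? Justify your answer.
No: F_{683^28} is not a subfield of F_{683^31}

F_{p^m} embeds in F_{p^n} iff m | n. Here 28 ∤ 31 (since 31 = 1·28 + 3 with remainder 3 ≠ 0), so F_{683^28} is not a subfield of F_{683^31}. Equivalently: if it were, the tower law would give 28 = [F_{683^28}:F_683] dividing [F_{683^31}:F_683] = 31, contradiction.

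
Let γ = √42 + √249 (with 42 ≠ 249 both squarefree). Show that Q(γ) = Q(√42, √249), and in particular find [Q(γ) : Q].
[Q(γ) : Q] = 4 (equivalently, Q(γ) = Q(√42, √249))

Obviously Q(γ) ⊆ Q(√42, √249), and [Q(√42, √249):Q] = 4 (since 42, 249 are distinct squarefree integers > 1 with 10458 not a perfect square). To show equality we compute the minimal polynomial of γ. From γ = √42 + √249: γ^2 = 42 + 2√(10458) + 249 = 291 + 2√(10458), so γ^2 - 291 = 2√(10458); squaring, (γ^2 - 291)^2 = 4·10458, i.e. γ^4 - 582γ^2 + 84681 - 41832 = 0, i.e. γ^4 - 582γ^2 + 42849 = 0. So γ is a root of x^4 - 582x^2 + 42849. This polynomial is irreducible over Q: it has no rational root (each ±√42 ± √249 is irrational), and any factorization into two quadratics over Q would force √(10458) ∈ Q (pairing opposite roots) or √42, √249 ∈ Q (other pairings), all impossible. Hence [Q(γ):Q] = 4 = [Q(√42, √249):Q], so Q(γ) = Q(√42, √249).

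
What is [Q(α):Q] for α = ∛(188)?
[Q(α):Q] = 3

The minimal polynomial of α is x^3 - 188, irreducible over Q since 188 is not a perfect cube (so x^3 - 188 has no rational root). Hence [Q(α):Q] = deg(m_α) = 3.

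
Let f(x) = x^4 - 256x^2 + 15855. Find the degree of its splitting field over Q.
[K : Q] = 4

Solving the quadratic in x^2: x^2 = (256 ± √(256^2 - 4·15855))/2 = (256 ± √2116)/2 = (256 ± 46)/2, giving x^2 = 105 or x^2 = 151. So f(x) = (x^2 - 105)(x^2 - 151) and the roots of f are ±√105, ±√151. Hence the splitting field is K = Q(√105, √151). Since 105 and 151 are distinct squarefree integers > 1, their product 15855 is not a perfect square, so √151 ∉ Q(√105). By the tower law [K:Q] = [Q(√105,√151):Q(√105)] · [Q(√105):Q] = 2 · 2 = 4.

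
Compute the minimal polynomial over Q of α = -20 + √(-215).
m_α(x) = x^2 + 40x + 615

From α + 20 = √(-215), squaring gives (α + 20)^2 = -215, i.e. α^2 + 40α + 400 = -215, so α^2 + 40α + 615 = 0. The discriminant of x^2 + 40x + 615 is (40)^2 - 4·(615) = 1600 - 2460 = -860, and 4·(-215) is not a perfect square in Q since -215 is squarefree and ≠ 1. Hence x^2 + 40x + 615 is irreducible over Q and is the minimal polynomial of α.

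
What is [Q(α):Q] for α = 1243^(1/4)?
[Q(α):Q] = 4

α is a root of x^4 - 1243. By Eisenstein's criterion at the prime p = 11 (which divides the constant term 1243 but p^2 = 121 does not, since 1243 is squarefree), x^4 - 1243 is irreducible over Q. Hence [Q(α):Q] = 4.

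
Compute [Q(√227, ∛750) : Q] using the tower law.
[Q(√227, ∛750) : Q] = 6

Let L = Q(√227, ∛750). Since Q(√227) ⊂ L and [Q(√227):Q] = 2, the tower law gives 2 | [L:Q]. Likewise Q(∛750) ⊂ L with [Q(∛750):Q] = 3 (because 750 is not a perfect cube), so 3 | [L:Q]. As gcd(2,3) = 1, [L:Q] is divisible by 6. Conversely L is generated over Q by √227 and ∛750, so [L:Q] ≤ 2·3 = 6. Therefore [Q(√227, ∛750) : Q] = 6.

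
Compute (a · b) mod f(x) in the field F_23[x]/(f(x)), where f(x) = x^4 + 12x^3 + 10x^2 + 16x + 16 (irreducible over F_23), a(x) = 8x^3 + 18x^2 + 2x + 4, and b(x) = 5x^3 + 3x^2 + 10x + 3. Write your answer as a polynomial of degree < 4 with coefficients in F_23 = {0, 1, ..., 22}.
a · b ≡ 9x^3 + 6x^2 + 9x + 7 (mod f(x))

Multiply in F_23[x]: a(x)·b(x) = (8x^3 + 18x^2 + 2x + 4)·(5x^3 + 3x^2 + 10x + 3) = 17x^6 + 22x^5 + 6x^4 + 17x^2 + 12. This has degree ≥ 4, so divide by f(x) over F_23: 17x^6 + 22x^5 + 6x^4 + 17x^2 + 12 = (17x^2 + 2x + 19)·(x^4 + 12x^3 + 10x^2 + 16x + 16) + (9x^3 + 6x^2 + 9x + 7). Hence a·b ≡ 9x^3 + 6x^2 + 9x + 7 (mod f). (F_23[x]/(f) is a field with 23^4 = 279841 elements since f is irreducible of degree 4.)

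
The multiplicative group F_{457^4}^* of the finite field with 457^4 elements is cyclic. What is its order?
|F_{457^4}^*| = 43617904800

F_{457^4} has 457^4 = 43617904801 elements; its multiplicative group consists of all nonzero elements, so |F_{457^4}^*| = 43617904801 - 1 = 43617904800. (It is cyclic since any finite subgroup of the multiplicative group of a field is cyclic.)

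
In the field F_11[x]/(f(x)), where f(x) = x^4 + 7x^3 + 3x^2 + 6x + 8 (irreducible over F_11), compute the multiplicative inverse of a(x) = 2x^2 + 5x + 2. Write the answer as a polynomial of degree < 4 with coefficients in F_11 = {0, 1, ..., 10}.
a(x)^(-1) ≡ 5x^3 + 10x^2 + 2x + 5 (mod f(x))

Since f is irreducible over F_11, F_11[x]/(f) is a field and a(x) ≠ 0 has an inverse. Apply the extended Euclidean algorithm to f(x) and a(x) in F_11[x]: f(x) = (6x^2 + 5x + 5)·a(x) + (4x + 9);  a(x) = (6x + 7)·(4x + 9) + (5). The last nonzero remainder is the constant 5 = gcd(f, a) in F_11. Back-substituting through the division chain expresses 5 = s(x)·a(x) + t(x)·f(x) with s(x) ≡ 3x^3 + 6x^2 + 10x + 3 (mod f), so (3x^3 + 6x^2 + 10x + 3)·a(x) ≡ 5 (mod f). Multiplying by 5^(-1) ≡ 9 in F_11 gives a(x)^(-1) ≡ 9·(3x^3 + 6x^2 + 10x + 3) ≡ 5x^3 + 10x^2 + 2x + 5 (mod f). Check: (2x^2 + 5x + 2)·(5x^3 + 10x^2 + 2x + 5) = 10x^5 + x^4 + 9x^3 + 7x^2 + 7x + 10 ≡ 1 (mod x^4 + 7x^3 + 3x^2 + 6x + 8).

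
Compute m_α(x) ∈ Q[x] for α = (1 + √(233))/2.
m_α(x) = x^2 - x - 58

From 2α - 1 = √(233), squaring gives (2α - 1)^2 = 233, i.e. 4α^2 - 4α + 1 = 233, so α^2 - α + (1 - 233)/4 = 0. Since 233 ≡ 1 (mod 4), (1 - 233)/4 = -58 ∈ Z. The polynomial x^2 - x - 58 has discriminant 1 - 4·(-58) = 233, which is not a perfect square in Q (d = 233 is squarefree and ≠ 1), so x^2 - x - 58 is irreducible over Q. It is the minimal polynomial of α.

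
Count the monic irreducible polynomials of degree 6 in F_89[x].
There are 82830096360 monic irreducible polynomials of degree 6 over F_89

Each element of F_{89^6} that lies in no proper subfield is a root of exactly one monic irreducible of degree 6 over F_89, and each such polynomial has 6 distinct roots in F_{89^6}. By Möbius inversion the count is N_89(6) = (1/6) Σ_{d|6} μ(6/d) · 89^d = (1/6)(μ(6)·89^1 + μ(3)·89^2 + μ(2)·89^3 + μ(1)·89^6) = 496980578160/6 = 82830096360.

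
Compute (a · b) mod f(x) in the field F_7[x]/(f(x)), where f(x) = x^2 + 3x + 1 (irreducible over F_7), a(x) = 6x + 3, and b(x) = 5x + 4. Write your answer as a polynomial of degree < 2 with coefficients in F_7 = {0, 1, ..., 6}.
a · b ≡ 5x + 3 (mod f(x))

Multiply in F_7[x]: a(x)·b(x) = (6x + 3)·(5x + 4) = 2x^2 + 4x + 5. This has degree ≥ 2, so divide by f(x) over F_7: 2x^2 + 4x + 5 = (2)·(x^2 + 3x + 1) + (5x + 3). Hence a·b ≡ 5x + 3 (mod f). (F_7[x]/(f) is a field with 7^2 = 49 elements since f is irreducible of degree 2.)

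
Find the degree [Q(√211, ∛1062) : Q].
[Q(√211, ∛1062) : Q] = 6

Let L = Q(√211, ∛1062). Since Q(√211) ⊂ L and [Q(√211):Q] = 2, the tower law gives 2 | [L:Q]. Likewise Q(∛1062) ⊂ L with [Q(∛1062):Q] = 3 (because 1062 is not a perfect cube), so 3 | [L:Q]. As gcd(2,3) = 1, [L:Q] is divisible by 6. Conversely L is generated over Q by √211 and ∛1062, so [L:Q] ≤ 2·3 = 6. Therefore [Q(√211, ∛1062) : Q] = 6.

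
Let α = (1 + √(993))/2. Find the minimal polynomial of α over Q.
m_α(x) = x^2 - x - 248

From 2α - 1 = √(993), squaring gives (2α - 1)^2 = 993, i.e. 4α^2 - 4α + 1 = 993, so α^2 - α + (1 - 993)/4 = 0. Since 993 ≡ 1 (mod 4), (1 - 993)/4 = -248 ∈ Z. The polynomial x^2 - x - 248 has discriminant 1 - 4·(-248) = 993, which is not a perfect square in Q (d = 993 is squarefree and ≠ 1), so x^2 - x - 248 is irreducible over Q. It is the minimal polynomial of α.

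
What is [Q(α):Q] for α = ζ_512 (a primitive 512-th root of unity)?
[Q(α):Q] = 256

The minimal polynomial of ζ_512 over Q is the 512-th cyclotomic polynomial Φ_512(x), which is irreducible over Q and has degree φ(512) = 256. Hence [Q(α):Q] = φ(512) = 256.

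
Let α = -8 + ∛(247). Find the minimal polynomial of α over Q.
m_α(x) = x^3 + 24x^2 + 192x + 265

Set β = α + 8 = ∛(247), so β^3 = 247. Then (α + 8)^3 - 247 = 0, i.e. α is a root of g(x) = (x + 8)^3 - 247 = x^3 + 24x^2 + 192x + 265. Since g(x) = h(x + 8) where h(x) = x^3 - 247, and h is irreducible over Q (because 247 is not a perfect cube, so h has no rational root, and a monic cubic with no rational root is irreducible), g is also irreducible (irreducibility is preserved under the substitution x → x + 8). Hence m_α(x) = x^3 + 24x^2 + 192x + 265.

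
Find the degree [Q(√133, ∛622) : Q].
[Q(√133, ∛622) : Q] = 6

Let L = Q(√133, ∛622). Since Q(√133) ⊂ L and [Q(√133):Q] = 2, the tower law gives 2 | [L:Q]. Likewise Q(∛622) ⊂ L with [Q(∛622):Q] = 3 (because 622 is not a perfect cube), so 3 | [L:Q]. As gcd(2,3) = 1, [L:Q] is divisible by 6. Conversely L is generated over Q by √133 and ∛622, so [L:Q] ≤ 2·3 = 6. Therefore [Q(√133, ∛622) : Q] = 6.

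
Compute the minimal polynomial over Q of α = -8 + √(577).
m_α(x) = x^2 + 16x - 513

From α + 8 = √(577), squaring gives (α + 8)^2 = 577, i.e. α^2 + 16α + 64 = 577, so α^2 + 16α - 513 = 0. The discriminant of x^2 + 16x - 513 is (16)^2 - 4·(-513) = 256 + 2052 = 2308, and 4·(577) is not a perfect square in Q since 577 is squarefree and ≠ 1. Hence x^2 + 16x - 513 is irreducible over Q and is the minimal polynomial of α.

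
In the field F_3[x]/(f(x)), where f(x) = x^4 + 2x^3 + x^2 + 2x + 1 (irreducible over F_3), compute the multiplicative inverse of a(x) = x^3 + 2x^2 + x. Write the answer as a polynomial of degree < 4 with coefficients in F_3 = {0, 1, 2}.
a(x)^(-1) ≡ 2x^3 + 2x + 1 (mod f(x))

Since f is irreducible over F_3, F_3[x]/(f) is a field and a(x) ≠ 0 has an inverse. Apply the extended Euclidean algorithm to f(x) and a(x) in F_3[x]: f(x) = (x)·a(x) + (2x + 1);  a(x) = (2x^2 + 2)·(2x + 1) + (1). The last nonzero remainder is the constant 1 = gcd(f, a) in F_3. Back-substituting through the division chain expresses 1 = s(x)·a(x) + t(x)·f(x) with s(x) ≡ 2x^3 + 2x + 1 (mod f), so a(x)^(-1) ≡ s(x) = 2x^3 + 2x + 1 (mod f). Check: (x^3 + 2x^2 + x)·(2x^3 + 2x + 1) = 2x^6 + x^5 + x^4 + 2x^3 + x^2 + x ≡ 1 (mod x^4 + 2x^3 + x^2 + 2x + 1).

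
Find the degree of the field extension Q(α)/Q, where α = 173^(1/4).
[Q(α):Q] = 4

α is a root of x^4 - 173. By Eisenstein's criterion at the prime p = 173 (which divides the constant term 173 but p^2 = 29929 does not, since 173 is squarefree), x^4 - 173 is irreducible over Q. Hence [Q(α):Q] = 4.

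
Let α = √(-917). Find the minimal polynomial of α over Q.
m_α(x) = x^2 + 917

α satisfies α^2 + 917 = 0, so x^2 + 917 annihilates α. Since d = -917 is squarefree and ≠ 1, it is not a perfect square in Q, so x^2 + 917 has no rational root and is therefore irreducible over Q (a degree-2 polynomial over a field is irreducible iff it has no root). Hence m_α(x) = x^2 + 917.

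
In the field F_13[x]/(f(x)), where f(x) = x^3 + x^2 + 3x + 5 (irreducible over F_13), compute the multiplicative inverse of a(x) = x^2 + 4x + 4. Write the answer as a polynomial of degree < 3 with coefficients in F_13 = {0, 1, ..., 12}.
a(x)^(-1) ≡ 2x^2 + 6x + 12 (mod f(x))

Since f is irreducible over F_13, F_13[x]/(f) is a field and a(x) ≠ 0 has an inverse. Apply the extended Euclidean algorithm to f(x) and a(x) in F_13[x]: f(x) = (x + 10)·a(x) + (11x + 4);  a(x) = (6x + 10)·(11x + 4) + (3). The last nonzero remainder is the constant 3 = gcd(f, a) in F_13. Back-substituting through the division chain expresses 3 = s(x)·a(x) + t(x)·f(x) with s(x) ≡ 6x^2 + 5x + 10 (mod f), so (6x^2 + 5x + 10)·a(x) ≡ 3 (mod f). Multiplying by 3^(-1) ≡ 9 in F_13 gives a(x)^(-1) ≡ 9·(6x^2 + 5x + 10) ≡ 2x^2 + 6x + 12 (mod f). Check: (x^2 + 4x + 4)·(2x^2 + 6x + 12) = 2x^4 + x^3 + 5x^2 + 7x + 9 ≡ 1 (mod x^3 + x^2 + 3x + 5).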